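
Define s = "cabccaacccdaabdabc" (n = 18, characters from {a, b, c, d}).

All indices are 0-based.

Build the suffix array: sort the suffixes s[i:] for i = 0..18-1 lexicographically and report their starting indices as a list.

[11, 5, 15, 1, 12, 6, 16, 2, 13, 17, 4, 0, 3, 7, 8, 9, 10, 14]

rank→(start, suffix):
  0 → (11, 'aabdabc')
  1 → (5, 'aacccdaabdabc')
  2 → (15, 'abc')
  3 → (1, 'abccaacccdaabdabc')
  4 → (12, 'abdabc')
  5 → (6, 'acccdaabdabc')
  6 → (16, 'bc')
  7 → (2, 'bccaacccdaabdabc')
  8 → (13, 'bdabc')
  9 → (17, 'c')
  10 → (4, 'caacccdaabdabc')
  11 → (0, 'cabccaacccdaabdabc')
  12 → (3, 'ccaacccdaabdabc')
  13 → (7, 'cccdaabdabc')
  14 → (8, 'ccdaabdabc')
  15 → (9, 'cdaabdabc')
  16 → (10, 'daabdabc')
  17 → (14, 'dabc')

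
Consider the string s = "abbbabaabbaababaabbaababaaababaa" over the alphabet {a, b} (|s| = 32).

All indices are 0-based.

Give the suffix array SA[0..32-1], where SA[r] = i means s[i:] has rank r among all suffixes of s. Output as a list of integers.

[31, 30, 24, 25, 19, 10, 15, 6, 28, 22, 13, 4, 26, 20, 11, 16, 7, 0, 29, 23, 18, 9, 14, 5, 27, 21, 12, 3, 17, 8, 2, 1]

rank→(start, suffix):
  0 → (31, 'a')
  1 → (30, 'aa')
  2 → (24, 'aaababaa')
  3 → (25, 'aababaa')
  4 → (19, 'aababaaababaa')
  5 → (10, 'aababaabbaababaaababaa')
  6 → (15, 'aabbaababaaababaa')
  7 → (6, 'aabbaababaabbaababaaababaa')
  8 → (28, 'abaa')
  9 → (22, 'abaaababaa')
  10 → (13, 'abaabbaababaaababaa')
  11 → (4, 'abaabbaababaabbaababaaababaa')
  12 → (26, 'ababaa')
  13 → (20, 'ababaaababaa')
  14 → (11, 'ababaabbaababaaababaa')
  15 → (16, 'abbaababaaababaa')
  16 → (7, 'abbaababaabbaababaaababaa')
  17 → (0, 'abbbabaabbaababaabbaababaaababaa')
  18 → (29, 'baa')
  19 → (23, 'baaababaa')
  20 → (18, 'baababaaababaa')
  21 → (9, 'baababaabbaababaaababaa')
  22 → (14, 'baabbaababaaababaa')
  23 → (5, 'baabbaababaabbaababaaababaa')
  24 → (27, 'babaa')
  25 → (21, 'babaaababaa')
  26 → (12, 'babaabbaababaaababaa')
  27 → (3, 'babaabbaababaabbaababaaababaa')
  28 → (17, 'bbaababaaababaa')
  29 → (8, 'bbaababaabbaababaaababaa')
  30 → (2, 'bbabaabbaababaabbaababaaababaa')
  31 → (1, 'bbbabaabbaababaabbaababaaababaa')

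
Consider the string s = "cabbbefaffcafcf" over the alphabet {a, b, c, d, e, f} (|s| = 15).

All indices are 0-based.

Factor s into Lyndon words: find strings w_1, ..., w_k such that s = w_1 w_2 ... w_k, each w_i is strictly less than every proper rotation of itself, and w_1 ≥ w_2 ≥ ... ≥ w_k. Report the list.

["c", "abbbefaffcafcf"]

emit factor 1: 'c' (i=0, period=1)
emit factor 2: 'abbbefaffcafcf' (i=1, period=14)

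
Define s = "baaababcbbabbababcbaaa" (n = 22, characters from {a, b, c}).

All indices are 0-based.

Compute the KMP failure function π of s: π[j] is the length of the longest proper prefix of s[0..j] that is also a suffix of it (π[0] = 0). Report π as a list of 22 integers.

[0, 0, 0, 0, 1, 2, 1, 0, 1, 1, 2, 1, 1, 2, 1, 2, 1, 0, 1, 2, 3, 4]

π[0] = 0
j=1 s[j]='a': π[1]=0 (border '')
j=2 s[j]='a': π[2]=0 (border '')
j=3 s[j]='a': π[3]=0 (border '')
j=4 s[j]='b': π[4]=1 (border 'b')
j=5 s[j]='a': π[5]=2 (border 'ba')
j=6 s[j]='b': k: 2→0; π[6]=1 (border 'b')
j=7 s[j]='c': k: 1→0; π[7]=0 (border '')
j=8 s[j]='b': π[8]=1 (border 'b')
j=9 s[j]='b': k: 1→0; π[9]=1 (border 'b')
j=10 s[j]='a': π[10]=2 (border 'ba')
j=11 s[j]='b': k: 2→0; π[11]=1 (border 'b')
j=12 s[j]='b': k: 1→0; π[12]=1 (border 'b')
j=13 s[j]='a': π[13]=2 (border 'ba')
j=14 s[j]='b': k: 2→0; π[14]=1 (border 'b')
j=15 s[j]='a': π[15]=2 (border 'ba')
j=16 s[j]='b': k: 2→0; π[16]=1 (border 'b')
j=17 s[j]='c': k: 1→0; π[17]=0 (border '')
j=18 s[j]='b': π[18]=1 (border 'b')
j=19 s[j]='a': π[19]=2 (border 'ba')
j=20 s[j]='a': π[20]=3 (border 'baa')
j=21 s[j]='a': π[21]=4 (border 'baaa')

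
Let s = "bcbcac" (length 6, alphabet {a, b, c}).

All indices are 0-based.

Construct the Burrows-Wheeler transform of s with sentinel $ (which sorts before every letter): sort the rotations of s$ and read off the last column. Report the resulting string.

ccc$abb

rank  rotation last
    0  $bcbcac  c
    1  ac$bcbc  c
    2  bcac$bc  c
    3  bcbcac$  $
    4  c$bcbca  a
    5  cac$bcb  b
    6  cbcac$b  b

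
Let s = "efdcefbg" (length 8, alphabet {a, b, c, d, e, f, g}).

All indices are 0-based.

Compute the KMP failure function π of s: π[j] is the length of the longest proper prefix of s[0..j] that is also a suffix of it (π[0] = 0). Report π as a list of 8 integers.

π[0] = 0
j=1 s[j]='f': π[1]=0 (border '')
j=2 s[j]='d': π[2]=0 (border '')
j=3 s[j]='c': π[3]=0 (border '')
j=4 s[j]='e': π[4]=1 (border 'e')
j=5 s[j]='f': π[5]=2 (border 'ef')
j=6 s[j]='b': k: 2→0; π[6]=0 (border '')
j=7 s[j]='g': π[7]=0 (border '')

[0, 0, 0, 0, 1, 2, 0, 0]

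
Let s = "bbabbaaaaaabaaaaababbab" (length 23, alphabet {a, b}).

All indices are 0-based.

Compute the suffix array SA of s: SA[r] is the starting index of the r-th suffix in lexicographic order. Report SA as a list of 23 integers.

[5, 6, 12, 7, 13, 8, 14, 9, 15, 21, 10, 16, 2, 18, 22, 4, 11, 20, 1, 17, 3, 19, 0]

rank | idx | suffix
   0 |   5 | aaaaaabaaaaababbab
   1 |   6 | aaaaabaaaaababbab
   2 |  12 | aaaaababbab
   3 |   7 | aaaabaaaaababbab
   4 |  13 | aaaababbab
   5 |   8 | aaabaaaaababbab
   6 |  14 | aaababbab
   7 |   9 | aabaaaaababbab
   8 |  15 | aababbab
   9 |  21 | ab
  10 |  10 | abaaaaababbab
  11 |  16 | ababbab
  12 |   2 | abbaaaaaabaaaaababbab
  13 |  18 | abbab
  14 |  22 | b
  15 |   4 | baaaaaabaaaaababbab
  16 |  11 | baaaaababbab
  17 |  20 | bab
  18 |   1 | babbaaaaaabaaaaababbab
  19 |  17 | babbab
  20 |   3 | bbaaaaaabaaaaababbab
  21 |  19 | bbab
  22 |   0 | bbabbaaaaaabaaaaababbab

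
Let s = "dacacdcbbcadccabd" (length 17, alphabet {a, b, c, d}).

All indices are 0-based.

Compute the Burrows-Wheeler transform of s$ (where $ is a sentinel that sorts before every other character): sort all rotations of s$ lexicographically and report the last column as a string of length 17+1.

dcdcccbacabddab$ca

rank  rotation            last
    0  $dacacdcbbcadccabd  d
    1  abd$dacacdcbbcadcc  c
    2  acacdcbbcadccabd$d  d
    3  acdcbbcadccabd$dac  c
    4  adccabd$dacacdcbbc  c
    5  bbcadccabd$dacacdc  c
    6  bcadccabd$dacacdcb  b
    7  bd$dacacdcbbcadcca  a
    8  cabd$dacacdcbbcadc  c
    9  cacdcbbcadccabd$da  a
   10  cadccabd$dacacdcbb  b
   11  cbbcadccabd$dacacd  d
   12  ccabd$dacacdcbbcad  d
   13  cdcbbcadccabd$daca  a
   14  d$dacacdcbbcadccab  b
   15  dacacdcbbcadccabd$  $
   16  dcbbcadccabd$dacac  c
   17  dccabd$dacacdcbbca  a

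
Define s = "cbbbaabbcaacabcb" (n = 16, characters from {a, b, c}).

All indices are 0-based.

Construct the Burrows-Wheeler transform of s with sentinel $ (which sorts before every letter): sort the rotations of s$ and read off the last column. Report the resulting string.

bbcacacbbcababab$

rank  rotation           last
    0  $cbbbaabbcaacabcb  b
    1  aabbcaacabcb$cbbb  b
    2  aacabcb$cbbbaabbc  c
    3  abbcaacabcb$cbbba  a
    4  abcb$cbbbaabbcaac  c
    5  acabcb$cbbbaabbca  a
    6  b$cbbbaabbcaacabc  c
    7  baabbcaacabcb$cbb  b
    8  bbaabbcaacabcb$cb  b
    9  bbbaabbcaacabcb$c  c
   10  bbcaacabcb$cbbbaa  a
   11  bcaacabcb$cbbbaab  b
   12  bcb$cbbbaabbcaaca  a
   13  caacabcb$cbbbaabb  b
   14  cabcb$cbbbaabbcaa  a
   15  cb$cbbbaabbcaacab  b
   16  cbbbaabbcaacabcb$  $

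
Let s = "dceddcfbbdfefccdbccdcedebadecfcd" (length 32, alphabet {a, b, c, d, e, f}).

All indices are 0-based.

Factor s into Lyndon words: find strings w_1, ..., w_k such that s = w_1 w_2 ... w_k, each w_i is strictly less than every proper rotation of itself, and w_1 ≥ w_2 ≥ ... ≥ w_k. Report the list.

["d", "ceddcf", "bbdfefccdbccdcede", "b", "adecfcd"]

emit factor 1: 'd' (i=0, period=1)
emit factor 2: 'ceddcf' (i=1, period=6)
emit factor 3: 'bbdfefccdbccdcede' (i=7, period=17)
emit factor 4: 'b' (i=24, period=1)
emit factor 5: 'adecfcd' (i=25, period=7)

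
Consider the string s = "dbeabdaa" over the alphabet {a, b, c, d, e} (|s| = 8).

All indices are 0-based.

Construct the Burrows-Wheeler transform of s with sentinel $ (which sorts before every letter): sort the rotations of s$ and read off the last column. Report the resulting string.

rank  rotation   last
    0  $dbeabdaa  a
    1  a$dbeabda  a
    2  aa$dbeabd  d
    3  abdaa$dbe  e
    4  bdaa$dbea  a
    5  beabdaa$d  d
    6  daa$dbeab  b
    7  dbeabdaa$  $
    8  eabdaa$db  b

aadeadb$b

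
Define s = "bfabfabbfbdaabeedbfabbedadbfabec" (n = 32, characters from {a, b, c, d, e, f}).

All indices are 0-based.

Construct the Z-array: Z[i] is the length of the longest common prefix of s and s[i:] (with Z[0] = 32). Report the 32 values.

[32, 0, 0, 4, 0, 0, 1, 2, 0, 1, 0, 0, 0, 1, 0, 0, 0, 4, 0, 0, 1, 1, 0, 0, 0, 0, 4, 0, 0, 1, 0, 0]

Z[0]=32
i=1: i≥r, start 0; Z[1]=0
i=2: i≥r, start 0; Z[2]=0
i=3: i≥r, start 0; Z[3]=4 scan→box=[3,7)
i=4: min(r-i=3, Z[1]=0)=0; Z[4]=0
i=5: min(r-i=2, Z[2]=0)=0; Z[5]=0
i=6: min(r-i=1, Z[3]=4)=1; Z[6]=1
i=7: i≥r, start 0; Z[7]=2 scan→box=[7,9)
i=8: min(r-i=1, Z[1]=0)=0; Z[8]=0
i=9: i≥r, start 0; Z[9]=1 scan→box=[9,10)
i=10: i≥r, start 0; Z[10]=0
i=11: i≥r, start 0; Z[11]=0
i=12: i≥r, start 0; Z[12]=0
i=13: i≥r, start 0; Z[13]=1 scan→box=[13,14)
i=14: i≥r, start 0; Z[14]=0
i=15: i≥r, start 0; Z[15]=0
i=16: i≥r, start 0; Z[16]=0
i=17: i≥r, start 0; Z[17]=4 scan→box=[17,21)
i=18: min(r-i=3, Z[1]=0)=0; Z[18]=0
i=19: min(r-i=2, Z[2]=0)=0; Z[19]=0
i=20: min(r-i=1, Z[3]=4)=1; Z[20]=1
i=21: i≥r, start 0; Z[21]=1 scan→box=[21,22)
i=22: i≥r, start 0; Z[22]=0
i=23: i≥r, start 0; Z[23]=0
i=24: i≥r, start 0; Z[24]=0
i=25: i≥r, start 0; Z[25]=0
i=26: i≥r, start 0; Z[26]=4 scan→box=[26,30)
i=27: min(r-i=3, Z[1]=0)=0; Z[27]=0
i=28: min(r-i=2, Z[2]=0)=0; Z[28]=0
i=29: min(r-i=1, Z[3]=4)=1; Z[29]=1
i=30: i≥r, start 0; Z[30]=0
i=31: i≥r, start 0; Z[31]=0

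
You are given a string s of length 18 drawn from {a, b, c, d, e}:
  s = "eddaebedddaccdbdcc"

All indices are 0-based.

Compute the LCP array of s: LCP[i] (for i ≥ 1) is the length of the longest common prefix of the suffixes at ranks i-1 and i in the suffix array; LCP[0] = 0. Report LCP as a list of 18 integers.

rank→(start, suffix):
  0 → (10, 'accdbdcc')
  1 → (3, 'aebedddaccdbdcc')
  2 → (14, 'bdcc')
  3 → (5, 'bedddaccdbdcc')
  4 → (17, 'c')
  5 → (16, 'cc')
  6 → (11, 'ccdbdcc')
  7 → (12, 'cdbdcc')
  8 → (9, 'daccdbdcc')
  9 → (2, 'daebedddaccdbdcc')
  10 → (13, 'dbdcc')
  11 → (15, 'dcc')
  12 → (8, 'ddaccdbdcc')
  13 → (1, 'ddaebedddaccdbdcc')
  14 → (7, 'dddaccdbdcc')
  15 → (4, 'ebedddaccdbdcc')
  16 → (0, 'eddaebedddaccdbdcc')
  17 → (6, 'edddaccdbdcc')

SA = [10, 3, 14, 5, 17, 16, 11, 12, 9, 2, 13, 15, 8, 1, 7, 4, 0, 6]
rank  pair      lcp
   1  s[10:],s[3:]  1  'a'
   2  s[3:],s[14:]  0  ''
   3  s[14:],s[5:]  1  'b'
   4  s[5:],s[17:]  0  ''
   5  s[17:],s[16:]  1  'c'
   6  s[16:],s[11:]  2  'cc'
   7  s[11:],s[12:]  1  'c'
   8  s[12:],s[9:]  0  ''
   9  s[9:],s[2:]  2  'da'
  10  s[2:],s[13:]  1  'd'
  11  s[13:],s[15:]  1  'd'
  12  s[15:],s[8:]  1  'd'
  13  s[8:],s[1:]  3  'dda'
  14  s[1:],s[7:]  2  'dd'
  15  s[7:],s[4:]  0  ''
  16  s[4:],s[0:]  1  'e'
  17  s[0:],s[6:]  3  'edd'

[0, 1, 0, 1, 0, 1, 2, 1, 0, 2, 1, 1, 1, 3, 2, 0, 1, 3]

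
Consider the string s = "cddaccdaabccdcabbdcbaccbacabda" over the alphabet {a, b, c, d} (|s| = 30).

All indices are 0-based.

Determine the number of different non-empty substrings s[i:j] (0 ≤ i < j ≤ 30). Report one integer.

rank | idx | suffix
   0 |  29 | a
   1 |   7 | aabccdcabbdcbaccbacabda
   2 |  14 | abbdcbaccbacabda
   3 |   8 | abccdcabbdcbaccbacabda
   4 |  26 | abda
   5 |  24 | acabda
   6 |  20 | accbacabda
   7 |   3 | accdaabccdcabbdcbaccbacabda
   8 |  23 | bacabda
   9 |  19 | baccbacabda
  10 |  15 | bbdcbaccbacabda
  11 |   9 | bccdcabbdcbaccbacabda
  12 |  27 | bda
  13 |  16 | bdcbaccbacabda
  14 |  13 | cabbdcbaccbacabda
  15 |  25 | cabda
  16 |  22 | cbacabda
  17 |  18 | cbaccbacabda
  18 |  21 | ccbacabda
  19 |   4 | ccdaabccdcabbdcbaccbacabda
  20 |  10 | ccdcabbdcbaccbacabda
  21 |   5 | cdaabccdcabbdcbaccbacabda
  22 |  11 | cdcabbdcbaccbacabda
  23 |   0 | cddaccdaabccdcabbdcbaccbacabda
  24 |  28 | da
  25 |   6 | daabccdcabbdcbaccbacabda
  26 |   2 | daccdaabccdcabbdcbaccbacabda
  27 |  12 | dcabbdcbaccbacabda
  28 |  17 | dcbaccbacabda
  29 |   1 | ddaccdaabccdcabbdcbaccbacabda

SA = [29, 7, 14, 8, 26, 24, 20, 3, 23, 19, 15, 9, 27, 16, 13, 25, 22, 18, 21, 4, 10, 5, 11, 0, 28, 6, 2, 12, 17, 1]
i: (SA[i-1],SA[i]) lcp shared
  1: (29,7) 1 'a'
  2: (7,14) 1 'a'
  3: (14,8) 2 'ab'
  4: (8,26) 2 'ab'
  5: (26,24) 1 'a'
  6: (24,20) 2 'ac'
  7: (20,3) 3 'acc'
  8: (3,23) 0 ''
  9: (23,19) 3 'bac'
  10: (19,15) 1 'b'
  11: (15,9) 1 'b'
  12: (9,27) 1 'b'
  13: (27,16) 2 'bd'
  14: (16,13) 0 ''
  15: (13,25) 3 'cab'
  16: (25,22) 1 'c'
  17: (22,18) 4 'cbac'
  18: (18,21) 1 'c'
  19: (21,4) 2 'cc'
  20: (4,10) 3 'ccd'
  21: (10,5) 1 'c'
  22: (5,11) 2 'cd'
  23: (11,0) 2 'cd'
  24: (0,28) 0 ''
  25: (28,6) 2 'da'
  26: (6,2) 2 'da'
  27: (2,12) 1 'd'
  28: (12,17) 2 'dc'
  29: (17,1) 1 'd'

n(n+1)/2 = 30·31/2 = 465
Σ LCP = 0 + 1 + 1 + 2 + 2 + 1 + 2 + 3 + 0 + 3 + 1 + 1 + 1 + 2 + 0 + 3 + 1 + 4 + 1 + 2 + 3 + 1 + 2 + 2 + 0 + 2 + 2 + 1 + 2 + 1 = 47
distinct = 465 − 47 = 418

418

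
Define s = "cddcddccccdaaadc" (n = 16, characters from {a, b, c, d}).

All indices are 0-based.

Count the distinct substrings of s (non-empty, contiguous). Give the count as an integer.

rank | idx | suffix
   0 |  11 | aaadc
   1 |  12 | aadc
   2 |  13 | adc
   3 |  15 | c
   4 |   6 | ccccdaaadc
   5 |   7 | cccdaaadc
   6 |   8 | ccdaaadc
   7 |   9 | cdaaadc
   8 |   3 | cddccccdaaadc
   9 |   0 | cddcddccccdaaadc
  10 |  10 | daaadc
  11 |  14 | dc
  12 |   5 | dccccdaaadc
  13 |   2 | dcddccccdaaadc
  14 |   4 | ddccccdaaadc
  15 |   1 | ddcddccccdaaadc

SA = [11, 12, 13, 15, 6, 7, 8, 9, 3, 0, 10, 14, 5, 2, 4, 1]
i: (SA[i-1],SA[i]) lcp shared
  1: (11,12) 2 'aa'
  2: (12,13) 1 'a'
  3: (13,15) 0 ''
  4: (15,6) 1 'c'
  5: (6,7) 3 'ccc'
  6: (7,8) 2 'cc'
  7: (8,9) 1 'c'
  8: (9,3) 2 'cd'
  9: (3,0) 4 'cddc'
  10: (0,10) 0 ''
  11: (10,14) 1 'd'
  12: (14,5) 2 'dc'
  13: (5,2) 2 'dc'
  14: (2,4) 1 'd'
  15: (4,1) 3 'ddc'

n(n+1)/2 = 16·17/2 = 136
Σ LCP = 0 + 2 + 1 + 0 + 1 + 3 + 2 + 1 + 2 + 4 + 0 + 1 + 2 + 2 + 1 + 3 = 25
distinct = 136 − 25 = 111

111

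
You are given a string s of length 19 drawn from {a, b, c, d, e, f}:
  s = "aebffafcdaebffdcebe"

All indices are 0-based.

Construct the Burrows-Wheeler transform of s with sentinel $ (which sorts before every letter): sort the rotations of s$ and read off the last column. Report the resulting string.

rank  rotation              last
    0  $aebffafcdaebffdcebe  e
    1  aebffafcdaebffdcebe$  $
    2  aebffdcebe$aebffafcd  d
    3  afcdaebffdcebe$aebff  f
    4  be$aebffafcdaebffdce  e
    5  bffafcdaebffdcebe$ae  e
    6  bffdcebe$aebffafcdae  e
    7  cdaebffdcebe$aebffaf  f
    8  cebe$aebffafcdaebffd  d
    9  daebffdcebe$aebffafc  c
   10  dcebe$aebffafcdaebff  f
   11  e$aebffafcdaebffdceb  b
   12  ebe$aebffafcdaebffdc  c
   13  ebffafcdaebffdcebe$a  a
   14  ebffdcebe$aebffafcda  a
   15  fafcdaebffdcebe$aebf  f
   16  fcdaebffdcebe$aebffa  a
   17  fdcebe$aebffafcdaebf  f
   18  ffafcdaebffdcebe$aeb  b
   19  ffdcebe$aebffafcdaeb  b

e$dfeeefdcfbcaafafbb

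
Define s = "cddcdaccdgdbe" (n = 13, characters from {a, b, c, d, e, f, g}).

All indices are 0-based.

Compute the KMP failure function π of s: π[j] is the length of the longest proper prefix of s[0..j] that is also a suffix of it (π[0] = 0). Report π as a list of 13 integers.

π[0] = 0
j=1 s[j]='d': π[1]=0 (border '')
j=2 s[j]='d': π[2]=0 (border '')
j=3 s[j]='c': π[3]=1 (border 'c')
j=4 s[j]='d': π[4]=2 (border 'cd')
j=5 s[j]='a': k: 2→0; π[5]=0 (border '')
j=6 s[j]='c': π[6]=1 (border 'c')
j=7 s[j]='c': k: 1→0; π[7]=1 (border 'c')
j=8 s[j]='d': π[8]=2 (border 'cd')
j=9 s[j]='g': k: 2→0; π[9]=0 (border '')
j=10 s[j]='d': π[10]=0 (border '')
j=11 s[j]='b': π[11]=0 (border '')
j=12 s[j]='e': π[12]=0 (border '')

[0, 0, 0, 1, 2, 0, 1, 1, 2, 0, 0, 0, 0]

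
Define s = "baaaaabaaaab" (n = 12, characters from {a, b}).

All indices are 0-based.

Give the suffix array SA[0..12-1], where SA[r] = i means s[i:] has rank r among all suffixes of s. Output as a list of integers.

[1, 7, 2, 8, 3, 9, 4, 10, 5, 11, 0, 6]

sorted suffixes:
  #0 SA[0]=1  'aaaaabaaaab'
  #1 SA[1]=7  'aaaab'
  #2 SA[2]=2  'aaaabaaaab'
  #3 SA[3]=8  'aaab'
  #4 SA[4]=3  'aaabaaaab'
  #5 SA[5]=9  'aab'
  #6 SA[6]=4  'aabaaaab'
  #7 SA[7]=10  'ab'
  #8 SA[8]=5  'abaaaab'
  #9 SA[9]=11  'b'
  #10 SA[10]=0  'baaaaabaaaab'
  #11 SA[11]=6  'baaaab'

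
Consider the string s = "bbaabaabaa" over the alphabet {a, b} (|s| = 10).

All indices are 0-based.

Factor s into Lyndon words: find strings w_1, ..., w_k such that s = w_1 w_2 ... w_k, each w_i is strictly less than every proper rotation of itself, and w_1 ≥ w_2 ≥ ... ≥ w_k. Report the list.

emit factor 1: 'b' (i=0, period=1)
emit factor 2: 'b' (i=1, period=1)
emit factor 3: 'aab' (i=2, period=3)
emit factor 4: 'aab' (i=5, period=3)
emit factor 5: 'a' (i=8, period=1)
emit factor 6: 'a' (i=9, period=1)

["b", "b", "aab", "aab", "a", "a"]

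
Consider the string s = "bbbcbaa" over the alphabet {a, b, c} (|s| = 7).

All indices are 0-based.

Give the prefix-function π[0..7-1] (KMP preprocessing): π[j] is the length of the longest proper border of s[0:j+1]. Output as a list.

[0, 1, 2, 0, 1, 0, 0]

π[0] = 0
j=1 s[j]='b': π[1]=1 (border 'b')
j=2 s[j]='b': π[2]=2 (border 'bb')
j=3 s[j]='c': k: 2→1→0; π[3]=0 (border '')
j=4 s[j]='b': π[4]=1 (border 'b')
j=5 s[j]='a': k: 1→0; π[5]=0 (border '')
j=6 s[j]='a': π[6]=0 (border '')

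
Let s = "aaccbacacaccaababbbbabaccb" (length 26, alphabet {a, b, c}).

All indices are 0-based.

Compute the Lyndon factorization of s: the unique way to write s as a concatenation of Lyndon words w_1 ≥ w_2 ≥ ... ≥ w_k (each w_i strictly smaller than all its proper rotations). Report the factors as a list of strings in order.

["aaccbacacacc", "aababbbbabaccb"]

emit factor 1: 'aaccbacacacc' (i=0, period=12)
emit factor 2: 'aababbbbabaccb' (i=12, period=14)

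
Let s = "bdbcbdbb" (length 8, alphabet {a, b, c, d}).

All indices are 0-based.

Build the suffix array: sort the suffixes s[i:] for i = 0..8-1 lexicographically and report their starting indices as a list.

sorted suffixes:
  #0 SA[0]=7  'b'
  #1 SA[1]=6  'bb'
  #2 SA[2]=2  'bcbdbb'
  #3 SA[3]=4  'bdbb'
  #4 SA[4]=0  'bdbcbdbb'
  #5 SA[5]=3  'cbdbb'
  #6 SA[6]=5  'dbb'
  #7 SA[7]=1  'dbcbdbb'

[7, 6, 2, 4, 0, 3, 5, 1]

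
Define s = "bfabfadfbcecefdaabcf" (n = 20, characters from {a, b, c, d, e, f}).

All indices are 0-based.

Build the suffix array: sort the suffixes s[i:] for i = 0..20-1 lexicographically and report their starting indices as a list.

[15, 16, 2, 5, 8, 17, 0, 3, 9, 11, 18, 14, 6, 10, 12, 19, 1, 4, 7, 13]

rank | idx | suffix
   0 |  15 | aabcf
   1 |  16 | abcf
   2 |   2 | abfadfbcecefdaabcf
   3 |   5 | adfbcecefdaabcf
   4 |   8 | bcecefdaabcf
   5 |  17 | bcf
   6 |   0 | bfabfadfbcecefdaabcf
   7 |   3 | bfadfbcecefdaabcf
   8 |   9 | cecefdaabcf
   9 |  11 | cefdaabcf
  10 |  18 | cf
  11 |  14 | daabcf
  12 |   6 | dfbcecefdaabcf
  13 |  10 | ecefdaabcf
  14 |  12 | efdaabcf
  15 |  19 | f
  16 |   1 | fabfadfbcecefdaabcf
  17 |   4 | fadfbcecefdaabcf
  18 |   7 | fbcecefdaabcf
  19 |  13 | fdaabcf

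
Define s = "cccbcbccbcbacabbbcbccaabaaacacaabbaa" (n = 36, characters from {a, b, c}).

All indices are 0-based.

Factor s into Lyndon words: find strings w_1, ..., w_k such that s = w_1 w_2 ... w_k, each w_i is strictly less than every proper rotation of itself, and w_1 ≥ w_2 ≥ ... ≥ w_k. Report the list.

emit factor 1: 'c' (i=0, period=1)
emit factor 2: 'c' (i=1, period=1)
emit factor 3: 'c' (i=2, period=1)
emit factor 4: 'bcbcc' (i=3, period=5)
emit factor 5: 'bc' (i=8, period=2)
emit factor 6: 'b' (i=10, period=1)
emit factor 7: 'ac' (i=11, period=2)
emit factor 8: 'abbbcbcc' (i=13, period=8)
emit factor 9: 'aab' (i=21, period=3)
emit factor 10: 'aaacacaabb' (i=24, period=10)
emit factor 11: 'a' (i=34, period=1)
emit factor 12: 'a' (i=35, period=1)

["c", "c", "c", "bcbcc", "bc", "b", "ac", "abbbcbcc", "aab", "aaacacaabb", "a", "a"]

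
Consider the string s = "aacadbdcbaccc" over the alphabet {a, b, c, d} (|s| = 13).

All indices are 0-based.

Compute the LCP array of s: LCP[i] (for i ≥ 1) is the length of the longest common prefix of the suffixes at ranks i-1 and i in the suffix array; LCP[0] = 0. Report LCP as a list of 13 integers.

[0, 1, 2, 1, 0, 1, 0, 1, 1, 1, 2, 0, 1]

sorted suffixes:
  #0 SA[0]=0  'aacadbdcbaccc'
  #1 SA[1]=1  'acadbdcbaccc'
  #2 SA[2]=9  'accc'
  #3 SA[3]=3  'adbdcbaccc'
  #4 SA[4]=8  'baccc'
  #5 SA[5]=5  'bdcbaccc'
  #6 SA[6]=12  'c'
  #7 SA[7]=2  'cadbdcbaccc'
  #8 SA[8]=7  'cbaccc'
  #9 SA[9]=11  'cc'
  #10 SA[10]=10  'ccc'
  #11 SA[11]=4  'dbdcbaccc'
  #12 SA[12]=6  'dcbaccc'

SA = [0, 1, 9, 3, 8, 5, 12, 2, 7, 11, 10, 4, 6]
i: (SA[i-1],SA[i]) lcp shared
  1: (0,1) 1 'a'
  2: (1,9) 2 'ac'
  3: (9,3) 1 'a'
  4: (3,8) 0 ''
  5: (8,5) 1 'b'
  6: (5,12) 0 ''
  7: (12,2) 1 'c'
  8: (2,7) 1 'c'
  9: (7,11) 1 'c'
  10: (11,10) 2 'cc'
  11: (10,4) 0 ''
  12: (4,6) 1 'd'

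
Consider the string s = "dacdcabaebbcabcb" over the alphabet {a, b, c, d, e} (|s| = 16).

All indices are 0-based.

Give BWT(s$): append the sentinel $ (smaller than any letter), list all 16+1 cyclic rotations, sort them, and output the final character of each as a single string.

rank  rotation           last
    0  $dacdcabaebbcabcb  b
    1  abaebbcabcb$dacdc  c
    2  abcb$dacdcabaebbc  c
    3  acdcabaebbcabcb$d  d
    4  aebbcabcb$dacdcab  b
    5  b$dacdcabaebbcabc  c
    6  baebbcabcb$dacdca  a
    7  bbcabcb$dacdcabae  e
    8  bcabcb$dacdcabaeb  b
    9  bcb$dacdcabaebbca  a
   10  cabaebbcabcb$dacd  d
   11  cabcb$dacdcabaebb  b
   12  cb$dacdcabaebbcab  b
   13  cdcabaebbcabcb$da  a
   14  dacdcabaebbcabcb$  $
   15  dcabaebbcabcb$dac  c
   16  ebbcabcb$dacdcaba  a

bccdbcaebadbba$ca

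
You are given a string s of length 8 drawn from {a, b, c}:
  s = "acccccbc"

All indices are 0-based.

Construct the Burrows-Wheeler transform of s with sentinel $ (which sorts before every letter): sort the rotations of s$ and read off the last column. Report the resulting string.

rank  rotation   last
    0  $acccccbc  c
    1  acccccbc$  $
    2  bc$accccc  c
    3  c$acccccb  b
    4  cbc$acccc  c
    5  ccbc$accc  c
    6  cccbc$acc  c
    7  ccccbc$ac  c
    8  cccccbc$a  a

c$cbcccca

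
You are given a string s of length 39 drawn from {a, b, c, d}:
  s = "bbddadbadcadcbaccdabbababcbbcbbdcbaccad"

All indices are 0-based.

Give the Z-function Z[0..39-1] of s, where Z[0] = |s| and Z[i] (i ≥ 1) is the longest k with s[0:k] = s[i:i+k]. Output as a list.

[39, 1, 0, 0, 0, 0, 1, 0, 0, 0, 0, 0, 0, 1, 0, 0, 0, 0, 0, 2, 1, 0, 1, 0, 1, 0, 2, 1, 0, 3, 1, 0, 0, 1, 0, 0, 0, 0, 0]

Z[0]=39
i=1: fresh scan; Z[1]=1 extend→box=[1,2)
i=2: fresh scan; Z[2]=0
i=3: fresh scan; Z[3]=0
i=4: fresh scan; Z[4]=0
i=5: fresh scan; Z[5]=0
i=6: fresh scan; Z[6]=1 extend→box=[6,7)
i=7: fresh scan; Z[7]=0
i=8: fresh scan; Z[8]=0
i=9: fresh scan; Z[9]=0
i=10: fresh scan; Z[10]=0
i=11: fresh scan; Z[11]=0
i=12: fresh scan; Z[12]=0
i=13: fresh scan; Z[13]=1 extend→box=[13,14)
i=14: fresh scan; Z[14]=0
i=15: fresh scan; Z[15]=0
i=16: fresh scan; Z[16]=0
i=17: fresh scan; Z[17]=0
i=18: fresh scan; Z[18]=0
i=19: fresh scan; Z[19]=2 extend→box=[19,21)
i=20: min(r-i=1, Z[1]=1)=1; Z[20]=1
i=21: fresh scan; Z[21]=0
i=22: fresh scan; Z[22]=1 extend→box=[22,23)
i=23: fresh scan; Z[23]=0
i=24: fresh scan; Z[24]=1 extend→box=[24,25)
i=25: fresh scan; Z[25]=0
i=26: fresh scan; Z[26]=2 extend→box=[26,28)
i=27: min(r-i=1, Z[1]=1)=1; Z[27]=1
i=28: fresh scan; Z[28]=0
i=29: fresh scan; Z[29]=3 extend→box=[29,32)
i=30: min(r-i=2, Z[1]=1)=1; Z[30]=1
i=31: min(r-i=1, Z[2]=0)=0; Z[31]=0
i=32: fresh scan; Z[32]=0
i=33: fresh scan; Z[33]=1 extend→box=[33,34)
i=34: fresh scan; Z[34]=0
i=35: fresh scan; Z[35]=0
i=36: fresh scan; Z[36]=0
i=37: fresh scan; Z[37]=0
i=38: fresh scan; Z[38]=0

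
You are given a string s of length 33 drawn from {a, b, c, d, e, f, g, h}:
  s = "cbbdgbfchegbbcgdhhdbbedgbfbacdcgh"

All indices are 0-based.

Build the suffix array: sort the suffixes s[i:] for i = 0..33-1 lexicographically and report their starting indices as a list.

rank | idx | suffix
   0 |  27 | acdcgh
   1 |  26 | bacdcgh
   2 |  11 | bbcgdhhdbbedgbfbacdcgh
   3 |   1 | bbdgbfchegbbcgdhhdbbedgbfbacdcgh
   4 |  19 | bbedgbfbacdcgh
   5 |  12 | bcgdhhdbbedgbfbacdcgh
   6 |   2 | bdgbfchegbbcgdhhdbbedgbfbacdcgh
   7 |  20 | bedgbfbacdcgh
   8 |  24 | bfbacdcgh
   9 |   5 | bfchegbbcgdhhdbbedgbfbacdcgh
  10 |   0 | cbbdgbfchegbbcgdhhdbbedgbfbacdcgh
  11 |  28 | cdcgh
  12 |  13 | cgdhhdbbedgbfbacdcgh
  13 |  30 | cgh
  14 |   7 | chegbbcgdhhdbbedgbfbacdcgh
  15 |  18 | dbbedgbfbacdcgh
  16 |  29 | dcgh
  17 |  22 | dgbfbacdcgh
  18 |   3 | dgbfchegbbcgdhhdbbedgbfbacdcgh
  19 |  15 | dhhdbbedgbfbacdcgh
  20 |  21 | edgbfbacdcgh
  21 |   9 | egbbcgdhhdbbedgbfbacdcgh
  22 |  25 | fbacdcgh
  23 |   6 | fchegbbcgdhhdbbedgbfbacdcgh
  24 |  10 | gbbcgdhhdbbedgbfbacdcgh
  25 |  23 | gbfbacdcgh
  26 |   4 | gbfchegbbcgdhhdbbedgbfbacdcgh
  27 |  14 | gdhhdbbedgbfbacdcgh
  28 |  31 | gh
  29 |  32 | h
  30 |  17 | hdbbedgbfbacdcgh
  31 |   8 | hegbbcgdhhdbbedgbfbacdcgh
  32 |  16 | hhdbbedgbfbacdcgh

[27, 26, 11, 1, 19, 12, 2, 20, 24, 5, 0, 28, 13, 30, 7, 18, 29, 22, 3, 15, 21, 9, 25, 6, 10, 23, 4, 14, 31, 32, 17, 8, 16]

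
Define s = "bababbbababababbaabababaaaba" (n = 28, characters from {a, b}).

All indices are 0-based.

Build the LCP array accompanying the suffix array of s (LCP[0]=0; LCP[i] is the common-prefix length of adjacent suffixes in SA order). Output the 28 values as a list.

sorted suffixes:
  #0 SA[0]=27  'a'
  #1 SA[1]=23  'aaaba'
  #2 SA[2]=24  'aaba'
  #3 SA[3]=16  'aabababaaaba'
  #4 SA[4]=25  'aba'
  #5 SA[5]=21  'abaaaba'
  #6 SA[6]=19  'ababaaaba'
  #7 SA[7]=17  'abababaaaba'
  #8 SA[8]=7  'ababababbaabababaaaba'
  #9 SA[9]=9  'abababbaabababaaaba'
  #10 SA[10]=11  'ababbaabababaaaba'
  #11 SA[11]=1  'ababbbababababbaabababaaaba'
  #12 SA[12]=13  'abbaabababaaaba'
  #13 SA[13]=3  'abbbababababbaabababaaaba'
  #14 SA[14]=26  'ba'
  #15 SA[15]=22  'baaaba'
  #16 SA[16]=15  'baabababaaaba'
  #17 SA[17]=20  'babaaaba'
  #18 SA[18]=18  'bababaaaba'
  #19 SA[19]=6  'bababababbaabababaaaba'
  #20 SA[20]=8  'babababbaabababaaaba'
  #21 SA[21]=10  'bababbaabababaaaba'
  #22 SA[22]=0  'bababbbababababbaabababaaaba'
  #23 SA[23]=12  'babbaabababaaaba'
  #24 SA[24]=2  'babbbababababbaabababaaaba'
  #25 SA[25]=14  'bbaabababaaaba'
  #26 SA[26]=5  'bbababababbaabababaaaba'
  #27 SA[27]=4  'bbbababababbaabababaaaba'

SA = [27, 23, 24, 16, 25, 21, 19, 17, 7, 9, 11, 1, 13, 3, 26, 22, 15, 20, 18, 6, 8, 10, 0, 12, 2, 14, 5, 4]
i: (SA[i-1],SA[i]) lcp shared
  1: (27,23) 1 'a'
  2: (23,24) 2 'aa'
  3: (24,16) 4 'aaba'
  4: (16,25) 1 'a'
  5: (25,21) 3 'aba'
  6: (21,19) 3 'aba'
  7: (19,17) 5 'ababa'
  8: (17,7) 7 'abababa'
  9: (7,9) 6 'ababab'
  10: (9,11) 4 'abab'
  11: (11,1) 5 'ababb'
  12: (1,13) 2 'ab'
  13: (13,3) 3 'abb'
  14: (3,26) 0 ''
  15: (26,22) 2 'ba'
  16: (22,15) 3 'baa'
  17: (15,20) 2 'ba'
  18: (20,18) 4 'baba'
  19: (18,6) 6 'bababa'
  20: (6,8) 7 'bababab'
  21: (8,10) 5 'babab'
  22: (10,0) 6 'bababb'
  23: (0,12) 3 'bab'
  24: (12,2) 4 'babb'
  25: (2,14) 1 'b'
  26: (14,5) 3 'bba'
  27: (5,4) 2 'bb'

[0, 1, 2, 4, 1, 3, 3, 5, 7, 6, 4, 5, 2, 3, 0, 2, 3, 2, 4, 6, 7, 5, 6, 3, 4, 1, 3, 2]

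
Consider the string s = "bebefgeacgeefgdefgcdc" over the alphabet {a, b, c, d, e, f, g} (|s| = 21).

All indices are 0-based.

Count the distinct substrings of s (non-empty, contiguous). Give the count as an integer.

rank→(start, suffix):
  0 → (7, 'acgeefgdefgcdc')
  1 → (0, 'bebefgeacgeefgdefgcdc')
  2 → (2, 'befgeacgeefgdefgcdc')
  3 → (20, 'c')
  4 → (18, 'cdc')
  5 → (8, 'cgeefgdefgcdc')
  6 → (19, 'dc')
  7 → (14, 'defgcdc')
  8 → (6, 'eacgeefgdefgcdc')
  9 → (1, 'ebefgeacgeefgdefgcdc')
  10 → (10, 'eefgdefgcdc')
  11 → (15, 'efgcdc')
  12 → (11, 'efgdefgcdc')
  13 → (3, 'efgeacgeefgdefgcdc')
  14 → (16, 'fgcdc')
  15 → (12, 'fgdefgcdc')
  16 → (4, 'fgeacgeefgdefgcdc')
  17 → (17, 'gcdc')
  18 → (13, 'gdefgcdc')
  19 → (5, 'geacgeefgdefgcdc')
  20 → (9, 'geefgdefgcdc')

SA = [7, 0, 2, 20, 18, 8, 19, 14, 6, 1, 10, 15, 11, 3, 16, 12, 4, 17, 13, 5, 9]
i: (SA[i-1],SA[i]) lcp shared
  1: (7,0) 0 ''
  2: (0,2) 2 'be'
  3: (2,20) 0 ''
  4: (20,18) 1 'c'
  5: (18,8) 1 'c'
  6: (8,19) 0 ''
  7: (19,14) 1 'd'
  8: (14,6) 0 ''
  9: (6,1) 1 'e'
  10: (1,10) 1 'e'
  11: (10,15) 1 'e'
  12: (15,11) 3 'efg'
  13: (11,3) 3 'efg'
  14: (3,16) 0 ''
  15: (16,12) 2 'fg'
  16: (12,4) 2 'fg'
  17: (4,17) 0 ''
  18: (17,13) 1 'g'
  19: (13,5) 1 'g'
  20: (5,9) 2 'ge'

n(n+1)/2 = 21·22/2 = 231
Σ LCP = 0 + 0 + 2 + 0 + 1 + 1 + 0 + 1 + 0 + 1 + 1 + 1 + 3 + 3 + 0 + 2 + 2 + 0 + 1 + 1 + 2 = 22
distinct = 231 − 22 = 209

209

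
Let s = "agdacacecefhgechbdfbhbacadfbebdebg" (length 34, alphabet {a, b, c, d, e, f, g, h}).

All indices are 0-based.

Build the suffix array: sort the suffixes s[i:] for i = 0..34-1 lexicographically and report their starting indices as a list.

sorted suffixes:
  #0 SA[0]=3  'acacecefhgechbdfbhbacadfbebdebg'
  #1 SA[1]=22  'acadfbebdebg'
  #2 SA[2]=5  'acecefhgechbdfbhbacadfbebdebg'
  #3 SA[3]=24  'adfbebdebg'
  #4 SA[4]=0  'agdacacecefhgechbdfbhbacadfbebdebg'
  #5 SA[5]=21  'bacadfbebdebg'
  #6 SA[6]=29  'bdebg'
  #7 SA[7]=16  'bdfbhbacadfbebdebg'
  #8 SA[8]=27  'bebdebg'
  #9 SA[9]=32  'bg'
  #10 SA[10]=19  'bhbacadfbebdebg'
  #11 SA[11]=4  'cacecefhgechbdfbhbacadfbebdebg'
  #12 SA[12]=23  'cadfbebdebg'
  #13 SA[13]=6  'cecefhgechbdfbhbacadfbebdebg'
  #14 SA[14]=8  'cefhgechbdfbhbacadfbebdebg'
  #15 SA[15]=14  'chbdfbhbacadfbebdebg'
  #16 SA[16]=2  'dacacecefhgechbdfbhbacadfbebdebg'
  #17 SA[17]=30  'debg'
  #18 SA[18]=25  'dfbebdebg'
  #19 SA[19]=17  'dfbhbacadfbebdebg'
  #20 SA[20]=28  'ebdebg'
  #21 SA[21]=31  'ebg'
  #22 SA[22]=7  'ecefhgechbdfbhbacadfbebdebg'
  #23 SA[23]=13  'echbdfbhbacadfbebdebg'
  #24 SA[24]=9  'efhgechbdfbhbacadfbebdebg'
  #25 SA[25]=26  'fbebdebg'
  #26 SA[26]=18  'fbhbacadfbebdebg'
  #27 SA[27]=10  'fhgechbdfbhbacadfbebdebg'
  #28 SA[28]=33  'g'
  #29 SA[29]=1  'gdacacecefhgechbdfbhbacadfbebdebg'
  #30 SA[30]=12  'gechbdfbhbacadfbebdebg'
  #31 SA[31]=20  'hbacadfbebdebg'
  #32 SA[32]=15  'hbdfbhbacadfbebdebg'
  #33 SA[33]=11  'hgechbdfbhbacadfbebdebg'

[3, 22, 5, 24, 0, 21, 29, 16, 27, 32, 19, 4, 23, 6, 8, 14, 2, 30, 25, 17, 28, 31, 7, 13, 9, 26, 18, 10, 33, 1, 12, 20, 15, 11]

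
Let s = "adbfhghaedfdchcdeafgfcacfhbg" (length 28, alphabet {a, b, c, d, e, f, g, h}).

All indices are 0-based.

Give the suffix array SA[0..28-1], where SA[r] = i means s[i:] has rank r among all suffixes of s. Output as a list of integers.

sorted suffixes:
  #0 SA[0]=22  'acfhbg'
  #1 SA[1]=0  'adbfhghaedfdchcdeafgfcacfhbg'
  #2 SA[2]=7  'aedfdchcdeafgfcacfhbg'
  #3 SA[3]=17  'afgfcacfhbg'
  #4 SA[4]=2  'bfhghaedfdchcdeafgfcacfhbg'
  #5 SA[5]=26  'bg'
  #6 SA[6]=21  'cacfhbg'
  #7 SA[7]=14  'cdeafgfcacfhbg'
  #8 SA[8]=23  'cfhbg'
  #9 SA[9]=12  'chcdeafgfcacfhbg'
  #10 SA[10]=1  'dbfhghaedfdchcdeafgfcacfhbg'
  #11 SA[11]=11  'dchcdeafgfcacfhbg'
  #12 SA[12]=15  'deafgfcacfhbg'
  #13 SA[13]=9  'dfdchcdeafgfcacfhbg'
  #14 SA[14]=16  'eafgfcacfhbg'
  #15 SA[15]=8  'edfdchcdeafgfcacfhbg'
  #16 SA[16]=20  'fcacfhbg'
  #17 SA[17]=10  'fdchcdeafgfcacfhbg'
  #18 SA[18]=18  'fgfcacfhbg'
  #19 SA[19]=24  'fhbg'
  #20 SA[20]=3  'fhghaedfdchcdeafgfcacfhbg'
  #21 SA[21]=27  'g'
  #22 SA[22]=19  'gfcacfhbg'
  #23 SA[23]=5  'ghaedfdchcdeafgfcacfhbg'
  #24 SA[24]=6  'haedfdchcdeafgfcacfhbg'
  #25 SA[25]=25  'hbg'
  #26 SA[26]=13  'hcdeafgfcacfhbg'
  #27 SA[27]=4  'hghaedfdchcdeafgfcacfhbg'

[22, 0, 7, 17, 2, 26, 21, 14, 23, 12, 1, 11, 15, 9, 16, 8, 20, 10, 18, 24, 3, 27, 19, 5, 6, 25, 13, 4]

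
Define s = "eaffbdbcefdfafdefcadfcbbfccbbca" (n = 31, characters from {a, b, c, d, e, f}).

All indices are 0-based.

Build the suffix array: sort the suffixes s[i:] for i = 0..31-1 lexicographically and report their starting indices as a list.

sorted suffixes:
  #0 SA[0]=30  'a'
  #1 SA[1]=18  'adfcbbfccbbca'
  #2 SA[2]=12  'afdefcadfcbbfccbbca'
  #3 SA[3]=1  'affbdbcefdfafdefcadfcbbfccbbca'
  #4 SA[4]=27  'bbca'
  #5 SA[5]=22  'bbfccbbca'
  #6 SA[6]=28  'bca'
  #7 SA[7]=6  'bcefdfafdefcadfcbbfccbbca'
  #8 SA[8]=4  'bdbcefdfafdefcadfcbbfccbbca'
  #9 SA[9]=23  'bfccbbca'
  #10 SA[10]=29  'ca'
  #11 SA[11]=17  'cadfcbbfccbbca'
  #12 SA[12]=26  'cbbca'
  #13 SA[13]=21  'cbbfccbbca'
  #14 SA[14]=25  'ccbbca'
  #15 SA[15]=7  'cefdfafdefcadfcbbfccbbca'
  #16 SA[16]=5  'dbcefdfafdefcadfcbbfccbbca'
  #17 SA[17]=14  'defcadfcbbfccbbca'
  #18 SA[18]=10  'dfafdefcadfcbbfccbbca'
  #19 SA[19]=19  'dfcbbfccbbca'
  #20 SA[20]=0  'eaffbdbcefdfafdefcadfcbbfccbbca'
  #21 SA[21]=15  'efcadfcbbfccbbca'
  #22 SA[22]=8  'efdfafdefcadfcbbfccbbca'
  #23 SA[23]=11  'fafdefcadfcbbfccbbca'
  #24 SA[24]=3  'fbdbcefdfafdefcadfcbbfccbbca'
  #25 SA[25]=16  'fcadfcbbfccbbca'
  #26 SA[26]=20  'fcbbfccbbca'
  #27 SA[27]=24  'fccbbca'
  #28 SA[28]=13  'fdefcadfcbbfccbbca'
  #29 SA[29]=9  'fdfafdefcadfcbbfccbbca'
  #30 SA[30]=2  'ffbdbcefdfafdefcadfcbbfccbbca'

[30, 18, 12, 1, 27, 22, 28, 6, 4, 23, 29, 17, 26, 21, 25, 7, 5, 14, 10, 19, 0, 15, 8, 11, 3, 16, 20, 24, 13, 9, 2]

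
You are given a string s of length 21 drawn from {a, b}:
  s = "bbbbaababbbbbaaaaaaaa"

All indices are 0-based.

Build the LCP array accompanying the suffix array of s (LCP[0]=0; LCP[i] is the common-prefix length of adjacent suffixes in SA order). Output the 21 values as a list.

[0, 1, 2, 3, 4, 5, 6, 7, 2, 1, 2, 0, 3, 2, 1, 4, 2, 5, 3, 6, 4]

rank→(start, suffix):
  0 → (20, 'a')
  1 → (19, 'aa')
  2 → (18, 'aaa')
  3 → (17, 'aaaa')
  4 → (16, 'aaaaa')
  5 → (15, 'aaaaaa')
  6 → (14, 'aaaaaaa')
  7 → (13, 'aaaaaaaa')
  8 → (4, 'aababbbbbaaaaaaaa')
  9 → (5, 'ababbbbbaaaaaaaa')
  10 → (7, 'abbbbbaaaaaaaa')
  11 → (12, 'baaaaaaaa')
  12 → (3, 'baababbbbbaaaaaaaa')
  13 → (6, 'babbbbbaaaaaaaa')
  14 → (11, 'bbaaaaaaaa')
  15 → (2, 'bbaababbbbbaaaaaaaa')
  16 → (10, 'bbbaaaaaaaa')
  17 → (1, 'bbbaababbbbbaaaaaaaa')
  18 → (9, 'bbbbaaaaaaaa')
  19 → (0, 'bbbbaababbbbbaaaaaaaa')
  20 → (8, 'bbbbbaaaaaaaa')

SA = [20, 19, 18, 17, 16, 15, 14, 13, 4, 5, 7, 12, 3, 6, 11, 2, 10, 1, 9, 0, 8]
i: (SA[i-1],SA[i]) lcp shared
  1: (20,19) 1 'a'
  2: (19,18) 2 'aa'
  3: (18,17) 3 'aaa'
  4: (17,16) 4 'aaaa'
  5: (16,15) 5 'aaaaa'
  6: (15,14) 6 'aaaaaa'
  7: (14,13) 7 'aaaaaaa'
  8: (13,4) 2 'aa'
  9: (4,5) 1 'a'
  10: (5,7) 2 'ab'
  11: (7,12) 0 ''
  12: (12,3) 3 'baa'
  13: (3,6) 2 'ba'
  14: (6,11) 1 'b'
  15: (11,2) 4 'bbaa'
  16: (2,10) 2 'bb'
  17: (10,1) 5 'bbbaa'
  18: (1,9) 3 'bbb'
  19: (9,0) 6 'bbbbaa'
  20: (0,8) 4 'bbbb'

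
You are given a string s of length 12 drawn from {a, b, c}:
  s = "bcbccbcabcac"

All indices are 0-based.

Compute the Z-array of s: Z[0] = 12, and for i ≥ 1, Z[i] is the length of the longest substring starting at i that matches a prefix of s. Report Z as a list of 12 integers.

[12, 0, 2, 0, 0, 2, 0, 0, 2, 0, 0, 0]

Z[0]=12
i=1: outside box; Z[1]=0
i=2: outside box; Z[2]=2 grow→box=[2,4)
i=3: min(r-i=1, Z[1]=0)=0; Z[3]=0
i=4: outside box; Z[4]=0
i=5: outside box; Z[5]=2 grow→box=[5,7)
i=6: min(r-i=1, Z[1]=0)=0; Z[6]=0
i=7: outside box; Z[7]=0
i=8: outside box; Z[8]=2 grow→box=[8,10)
i=9: min(r-i=1, Z[1]=0)=0; Z[9]=0
i=10: outside box; Z[10]=0
i=11: outside box; Z[11]=0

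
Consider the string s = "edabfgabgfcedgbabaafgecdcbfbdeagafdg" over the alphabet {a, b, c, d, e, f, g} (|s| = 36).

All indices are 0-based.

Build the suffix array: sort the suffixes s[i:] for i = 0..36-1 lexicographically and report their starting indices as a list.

[17, 15, 2, 6, 32, 18, 30, 16, 14, 27, 25, 3, 7, 24, 22, 10, 1, 23, 28, 34, 12, 29, 21, 0, 11, 26, 9, 33, 4, 19, 35, 5, 31, 13, 20, 8]

rank | idx | suffix
   0 |  17 | aafgecdcbfbdeagafdg
   1 |  15 | abaafgecdcbfbdeagafdg
   2 |   2 | abfgabgfcedgbabaafgecdcbfbdeagafdg
   3 |   6 | abgfcedgbabaafgecdcbfbdeagafdg
   4 |  32 | afdg
   5 |  18 | afgecdcbfbdeagafdg
   6 |  30 | agafdg
   7 |  16 | baafgecdcbfbdeagafdg
   8 |  14 | babaafgecdcbfbdeagafdg
   9 |  27 | bdeagafdg
  10 |  25 | bfbdeagafdg
  11 |   3 | bfgabgfcedgbabaafgecdcbfbdeagafdg
  12 |   7 | bgfcedgbabaafgecdcbfbdeagafdg
  13 |  24 | cbfbdeagafdg
  14 |  22 | cdcbfbdeagafdg
  15 |  10 | cedgbabaafgecdcbfbdeagafdg
  16 |   1 | dabfgabgfcedgbabaafgecdcbfbdeagafdg
  17 |  23 | dcbfbdeagafdg
  18 |  28 | deagafdg
  19 |  34 | dg
  20 |  12 | dgbabaafgecdcbfbdeagafdg
  21 |  29 | eagafdg
  22 |  21 | ecdcbfbdeagafdg
  23 |   0 | edabfgabgfcedgbabaafgecdcbfbdeagafdg
  24 |  11 | edgbabaafgecdcbfbdeagafdg
  25 |  26 | fbdeagafdg
  26 |   9 | fcedgbabaafgecdcbfbdeagafdg
  27 |  33 | fdg
  28 |   4 | fgabgfcedgbabaafgecdcbfbdeagafdg
  29 |  19 | fgecdcbfbdeagafdg
  30 |  35 | g
  31 |   5 | gabgfcedgbabaafgecdcbfbdeagafdg
  32 |  31 | gafdg
  33 |  13 | gbabaafgecdcbfbdeagafdg
  34 |  20 | gecdcbfbdeagafdg
  35 |   8 | gfcedgbabaafgecdcbfbdeagafdg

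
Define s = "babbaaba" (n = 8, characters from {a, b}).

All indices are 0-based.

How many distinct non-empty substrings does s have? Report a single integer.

27

rank | idx | suffix
   0 |   7 | a
   1 |   4 | aaba
   2 |   5 | aba
   3 |   1 | abbaaba
   4 |   6 | ba
   5 |   3 | baaba
   6 |   0 | babbaaba
   7 |   2 | bbaaba

SA = [7, 4, 5, 1, 6, 3, 0, 2]
rank  pair      lcp
   1  s[7:],s[4:]  1  'a'
   2  s[4:],s[5:]  1  'a'
   3  s[5:],s[1:]  2  'ab'
   4  s[1:],s[6:]  0  ''
   5  s[6:],s[3:]  2  'ba'
   6  s[3:],s[0:]  2  'ba'
   7  s[0:],s[2:]  1  'b'

n(n+1)/2 = 8·9/2 = 36
Σ LCP = 0 + 1 + 1 + 2 + 0 + 2 + 2 + 1 = 9
distinct = 36 − 9 = 27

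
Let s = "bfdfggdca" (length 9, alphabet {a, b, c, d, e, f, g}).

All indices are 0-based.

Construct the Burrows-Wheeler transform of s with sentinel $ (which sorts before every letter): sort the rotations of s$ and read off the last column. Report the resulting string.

rank  rotation    last
    0  $bfdfggdca  a
    1  a$bfdfggdc  c
    2  bfdfggdca$  $
    3  ca$bfdfggd  d
    4  dca$bfdfgg  g
    5  dfggdca$bf  f
    6  fdfggdca$b  b
    7  fggdca$bfd  d
    8  gdca$bfdfg  g
    9  ggdca$bfdf  f

ac$dgfbdgf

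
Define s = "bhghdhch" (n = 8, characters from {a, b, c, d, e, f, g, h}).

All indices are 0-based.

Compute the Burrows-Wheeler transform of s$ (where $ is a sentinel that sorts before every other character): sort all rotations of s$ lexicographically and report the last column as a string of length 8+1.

h$hhhcdgb

rank  rotation   last
    0  $bhghdhch  h
    1  bhghdhch$  $
    2  ch$bhghdh  h
    3  dhch$bhgh  h
    4  ghdhch$bh  h
    5  h$bhghdhc  c
    6  hch$bhghd  d
    7  hdhch$bhg  g
    8  hghdhch$b  b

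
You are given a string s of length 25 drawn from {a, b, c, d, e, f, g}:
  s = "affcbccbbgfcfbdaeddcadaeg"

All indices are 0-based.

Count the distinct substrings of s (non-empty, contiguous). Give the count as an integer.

rank | idx | suffix
   0 |  20 | adaeg
   1 |  15 | aeddcadaeg
   2 |  22 | aeg
   3 |   0 | affcbccbbgfcfbdaeddcadaeg
   4 |   7 | bbgfcfbdaeddcadaeg
   5 |   4 | bccbbgfcfbdaeddcadaeg
   6 |  13 | bdaeddcadaeg
   7 |   8 | bgfcfbdaeddcadaeg
   8 |  19 | cadaeg
   9 |   6 | cbbgfcfbdaeddcadaeg
  10 |   3 | cbccbbgfcfbdaeddcadaeg
  11 |   5 | ccbbgfcfbdaeddcadaeg
  12 |  11 | cfbdaeddcadaeg
  13 |  14 | daeddcadaeg
  14 |  21 | daeg
  15 |  18 | dcadaeg
  16 |  17 | ddcadaeg
  17 |  16 | eddcadaeg
  18 |  23 | eg
  19 |  12 | fbdaeddcadaeg
  20 |   2 | fcbccbbgfcfbdaeddcadaeg
  21 |  10 | fcfbdaeddcadaeg
  22 |   1 | ffcbccbbgfcfbdaeddcadaeg
  23 |  24 | g
  24 |   9 | gfcfbdaeddcadaeg

SA = [20, 15, 22, 0, 7, 4, 13, 8, 19, 6, 3, 5, 11, 14, 21, 18, 17, 16, 23, 12, 2, 10, 1, 24, 9]
rank  pair      lcp
   1  s[20:],s[15:]  1  'a'
   2  s[15:],s[22:]  2  'ae'
   3  s[22:],s[0:]  1  'a'
   4  s[0:],s[7:]  0  ''
   5  s[7:],s[4:]  1  'b'
   6  s[4:],s[13:]  1  'b'
   7  s[13:],s[8:]  1  'b'
   8  s[8:],s[19:]  0  ''
   9  s[19:],s[6:]  1  'c'
  10  s[6:],s[3:]  2  'cb'
  11  s[3:],s[5:]  1  'c'
  12  s[5:],s[11:]  1  'c'
  13  s[11:],s[14:]  0  ''
  14  s[14:],s[21:]  3  'dae'
  15  s[21:],s[18:]  1  'd'
  16  s[18:],s[17:]  1  'd'
  17  s[17:],s[16:]  0  ''
  18  s[16:],s[23:]  1  'e'
  19  s[23:],s[12:]  0  ''
  20  s[12:],s[2:]  1  'f'
  21  s[2:],s[10:]  2  'fc'
  22  s[10:],s[1:]  1  'f'
  23  s[1:],s[24:]  0  ''
  24  s[24:],s[9:]  1  'g'

n(n+1)/2 = 25·26/2 = 325
Σ LCP = 0 + 1 + 2 + 1 + 0 + 1 + 1 + 1 + 0 + 1 + 2 + 1 + 1 + 0 + 3 + 1 + 1 + 0 + 1 + 0 + 1 + 2 + 1 + 0 + 1 = 23
distinct = 325 − 23 = 302

302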